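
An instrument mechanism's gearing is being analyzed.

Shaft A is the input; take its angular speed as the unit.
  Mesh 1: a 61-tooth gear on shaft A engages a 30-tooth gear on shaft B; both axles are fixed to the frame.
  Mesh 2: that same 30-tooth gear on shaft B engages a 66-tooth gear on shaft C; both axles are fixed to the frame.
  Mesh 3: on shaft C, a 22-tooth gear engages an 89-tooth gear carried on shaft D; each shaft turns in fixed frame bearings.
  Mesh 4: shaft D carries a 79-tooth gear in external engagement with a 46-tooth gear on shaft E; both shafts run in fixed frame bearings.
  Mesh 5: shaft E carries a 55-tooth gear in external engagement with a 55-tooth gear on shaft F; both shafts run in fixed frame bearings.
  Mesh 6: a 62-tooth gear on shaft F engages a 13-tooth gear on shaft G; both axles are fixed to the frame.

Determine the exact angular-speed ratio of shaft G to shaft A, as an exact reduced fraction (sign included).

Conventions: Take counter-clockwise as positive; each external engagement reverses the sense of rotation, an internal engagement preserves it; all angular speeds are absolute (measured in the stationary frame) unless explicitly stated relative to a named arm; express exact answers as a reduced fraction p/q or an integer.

class = fixed-axis compound train [6 meshes; 6 ratios multiply, 6 sense flips]
mesh 1 [61T→30T]: running ratio 61/30, sense −
mesh 2 [30T→66T]: running ratio 61/66, sense +
mesh 3 [22T→89T]: running ratio 61/267, sense −
mesh 4 [79T→46T]: running ratio 4819/12282, sense +
mesh 5 [55T→55T]: running ratio 4819/12282, sense −
mesh 6 [62T→13T]: running ratio 149389/79833, sense +
ω_out/ω_in = 149389/79833

149389/79833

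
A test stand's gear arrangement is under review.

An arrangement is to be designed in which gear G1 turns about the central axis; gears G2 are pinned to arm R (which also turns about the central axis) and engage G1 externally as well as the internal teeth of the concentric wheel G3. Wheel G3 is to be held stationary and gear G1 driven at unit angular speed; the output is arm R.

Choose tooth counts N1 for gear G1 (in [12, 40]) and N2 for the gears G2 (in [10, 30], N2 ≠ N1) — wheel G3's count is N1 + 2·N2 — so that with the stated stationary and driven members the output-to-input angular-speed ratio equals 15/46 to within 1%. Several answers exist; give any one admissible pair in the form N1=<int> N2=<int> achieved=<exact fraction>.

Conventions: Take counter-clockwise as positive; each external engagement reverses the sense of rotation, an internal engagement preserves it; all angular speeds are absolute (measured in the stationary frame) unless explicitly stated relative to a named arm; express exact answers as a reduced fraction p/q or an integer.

N1=30 N2=16 achieved=15/46

planetary set to be sized for 15/46 (Willis relation)
Willis with ω_ring = 0: ω_arm/ω_sun = N1/(N1+N3); set equal to 15/46  ⇒  N3/N1 = 1/(15/46) − 1 = 31/15
N3 = N1 + 2·N2  ⇒  N2/N1 = (N3/N1 − 1)/2 = (31/15 − 1)/2 = 8/15
smallest multiple with N1 ≥ 12 and N2 ≥ 10: k = 2  ⇒  N1 = 2·15 = 30, N2 = 2·8 = 16 (N1 ≤ 40, N2 ≤ 30, N2 ≠ N1 ✓), N3 = 30 + 2·16 = 62
check: N1/(N1+N3) with N1 = 30, N3 = 62 gives 15/46; |achieved − target| = 0 ≤ 3/920 ✓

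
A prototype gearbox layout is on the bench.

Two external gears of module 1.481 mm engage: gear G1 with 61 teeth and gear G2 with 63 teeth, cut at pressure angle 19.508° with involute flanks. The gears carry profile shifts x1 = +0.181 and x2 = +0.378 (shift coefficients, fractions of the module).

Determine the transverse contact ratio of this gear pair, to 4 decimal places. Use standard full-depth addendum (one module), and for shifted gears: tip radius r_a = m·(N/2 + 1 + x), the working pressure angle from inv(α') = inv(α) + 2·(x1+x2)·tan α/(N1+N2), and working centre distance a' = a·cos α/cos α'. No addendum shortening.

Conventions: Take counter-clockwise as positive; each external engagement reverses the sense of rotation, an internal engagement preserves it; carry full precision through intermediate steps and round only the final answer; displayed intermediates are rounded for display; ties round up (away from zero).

recognized (one external pair, fixed centres): single-mesh tooth geometry, m = 1.481, N1 = 61, N2 = 63
base radii: r_b1 = 42.577482, r_b2 = 43.973465
tip radii: r_a1 = 46.919561, r_a2 = 48.692318
inv(α') = inv(19.508°) + 2·(+0.181+0.378)·tan α/(61+63) = 0.01699108  ⇒  α' = 20.86143°
a' = a·cos α / cos α' = 91.8220·cos 19.508°/cos 20.86143° = 92.622893
action lengths: √(r_a1²−r_b1²) = 19.713022, √(r_a2²−r_b2²) = 20.911151
base pitch p_b = π·m·cos α = 4.385610
CR = (19.713022 + 20.911151 − 92.622893·sin 20.86143°)/4.385610 = 1.742136
contact ratio ≈ 1.7421

1.7421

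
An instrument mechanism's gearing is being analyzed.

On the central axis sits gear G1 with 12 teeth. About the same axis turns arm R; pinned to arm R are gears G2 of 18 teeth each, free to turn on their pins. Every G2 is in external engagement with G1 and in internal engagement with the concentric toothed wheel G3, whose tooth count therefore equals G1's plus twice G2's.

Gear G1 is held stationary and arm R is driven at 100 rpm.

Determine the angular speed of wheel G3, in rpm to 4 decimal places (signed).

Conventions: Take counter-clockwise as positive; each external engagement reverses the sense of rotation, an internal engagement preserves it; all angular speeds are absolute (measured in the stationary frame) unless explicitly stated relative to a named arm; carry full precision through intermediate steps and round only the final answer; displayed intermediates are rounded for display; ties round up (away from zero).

class = planetary set [G3 = 12+2·18 = 48; Willis about the carrier]
normalise by the input: solve with ω_arm = 1, then scale by 100 rpm
ring teeth: 12 + 2·18 = 48
12(ω_sun−ω_arm) = −48(ω_ring−ω_arm),  ω_sun = 0, ω_arm = 1
ω_ring = 1 − (12/48)(0−1) = 5/4
scale: ω_ring = 5/4 × 100 rpm = +125.0000 rpm

+125.0000 rpm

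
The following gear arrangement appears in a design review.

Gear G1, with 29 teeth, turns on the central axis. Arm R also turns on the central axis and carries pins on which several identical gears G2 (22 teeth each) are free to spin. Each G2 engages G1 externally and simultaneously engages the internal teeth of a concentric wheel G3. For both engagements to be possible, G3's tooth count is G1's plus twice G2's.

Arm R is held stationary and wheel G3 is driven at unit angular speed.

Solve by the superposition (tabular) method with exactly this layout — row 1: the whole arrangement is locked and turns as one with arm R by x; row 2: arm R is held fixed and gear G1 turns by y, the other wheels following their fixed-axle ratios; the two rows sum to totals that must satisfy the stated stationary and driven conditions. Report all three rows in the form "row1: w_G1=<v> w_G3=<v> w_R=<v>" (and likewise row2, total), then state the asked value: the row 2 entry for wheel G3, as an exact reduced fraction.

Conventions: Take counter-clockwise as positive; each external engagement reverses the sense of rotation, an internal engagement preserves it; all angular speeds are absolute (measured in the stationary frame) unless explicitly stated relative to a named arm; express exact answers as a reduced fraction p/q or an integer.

row1: w_G1=0 w_G3=0 w_R=0
row2: w_G1=-73/29 w_G3=1 w_R=0
total: w_G1=-73/29 w_G3=1 w_R=0
asked value: 1

class = planetary set [G3 = 29+2·22 = 73; Willis about the carrier]
row 1 (train locked, turned with arm): all members turn x
row 2 (arm held, sun turns y): ω_ring = −(29/73)·y, ω_arm = 0
boundary: total ω_arm = x = 0 and total ω_ring = x − (29/73)·y = 1  ⇒  y = -73/29, x = 0
row 2 ring = −(29/73)·(-73/29) = 1
totals (row 1 + row 2): sun 0 + (-73/29) = -73/29, ring 0 + 1 = 1, arm 0 + 0 = 0
asked cell (row2, ring) = 1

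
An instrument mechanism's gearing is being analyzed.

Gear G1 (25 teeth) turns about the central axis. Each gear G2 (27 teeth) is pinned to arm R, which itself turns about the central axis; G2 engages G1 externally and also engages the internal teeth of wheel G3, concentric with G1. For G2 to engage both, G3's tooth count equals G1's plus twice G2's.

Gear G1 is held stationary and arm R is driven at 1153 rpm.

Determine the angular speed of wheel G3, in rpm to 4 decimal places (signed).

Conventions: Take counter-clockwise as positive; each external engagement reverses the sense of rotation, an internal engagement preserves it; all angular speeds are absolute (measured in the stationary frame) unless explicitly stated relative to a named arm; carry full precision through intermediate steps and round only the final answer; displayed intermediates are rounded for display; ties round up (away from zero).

topology: planetary set — G1 25T / G2 27T / G3 79T, arm = carrier (Willis)
normalise by the input: solve with ω_arm = 1, then scale by 1153 rpm
ring teeth: 25 + 2·27 = 79
25(ω_sun−ω_arm) = −79(ω_ring−ω_arm),  ω_sun = 0, ω_arm = 1
ω_ring = 1 − (25/79)(0−1) = 104/79
scale: ω_ring = 104/79 × 1153 rpm = +1517.8734 rpm

+1517.8734 rpm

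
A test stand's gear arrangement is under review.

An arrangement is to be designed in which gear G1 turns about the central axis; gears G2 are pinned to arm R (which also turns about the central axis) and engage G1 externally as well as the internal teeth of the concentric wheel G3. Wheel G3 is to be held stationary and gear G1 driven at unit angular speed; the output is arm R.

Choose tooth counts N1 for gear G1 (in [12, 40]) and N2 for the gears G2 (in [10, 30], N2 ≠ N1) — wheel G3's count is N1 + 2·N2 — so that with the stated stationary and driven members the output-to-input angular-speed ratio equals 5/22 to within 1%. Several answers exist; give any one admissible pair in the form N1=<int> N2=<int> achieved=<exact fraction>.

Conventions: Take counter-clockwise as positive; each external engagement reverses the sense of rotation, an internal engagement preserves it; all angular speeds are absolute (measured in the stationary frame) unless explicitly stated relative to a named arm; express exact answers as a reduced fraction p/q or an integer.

design class (target 5/22): planetary set
Willis with ω_ring = 0: ω_arm/ω_sun = N1/(N1+N3); set equal to 5/22  ⇒  N3/N1 = 1/(5/22) − 1 = 17/5
N3 = N1 + 2·N2  ⇒  N2/N1 = (N3/N1 − 1)/2 = (17/5 − 1)/2 = 6/5
smallest multiple with N1 ≥ 12 and N2 ≥ 10: k = 3  ⇒  N1 = 3·5 = 15, N2 = 3·6 = 18 (N1 ≤ 40, N2 ≤ 30, N2 ≠ N1 ✓), N3 = 15 + 2·18 = 51
check: N1/(N1+N3) with N1 = 15, N3 = 51 gives 5/22; |achieved − target| = 0 ≤ 1/440 ✓

N1=15 N2=18 achieved=5/22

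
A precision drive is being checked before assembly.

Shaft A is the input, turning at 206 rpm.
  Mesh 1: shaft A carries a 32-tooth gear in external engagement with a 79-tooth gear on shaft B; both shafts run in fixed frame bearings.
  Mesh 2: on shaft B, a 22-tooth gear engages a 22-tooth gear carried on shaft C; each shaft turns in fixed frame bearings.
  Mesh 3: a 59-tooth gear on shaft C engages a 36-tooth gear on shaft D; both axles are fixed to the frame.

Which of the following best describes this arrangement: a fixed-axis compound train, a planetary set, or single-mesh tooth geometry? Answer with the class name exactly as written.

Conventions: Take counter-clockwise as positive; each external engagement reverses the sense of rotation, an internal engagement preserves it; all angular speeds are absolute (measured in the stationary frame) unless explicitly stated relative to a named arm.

topology: fixed-axis compound train — 3 meshes, A→D
classification: fixed-axis compound train

fixed-axis compound train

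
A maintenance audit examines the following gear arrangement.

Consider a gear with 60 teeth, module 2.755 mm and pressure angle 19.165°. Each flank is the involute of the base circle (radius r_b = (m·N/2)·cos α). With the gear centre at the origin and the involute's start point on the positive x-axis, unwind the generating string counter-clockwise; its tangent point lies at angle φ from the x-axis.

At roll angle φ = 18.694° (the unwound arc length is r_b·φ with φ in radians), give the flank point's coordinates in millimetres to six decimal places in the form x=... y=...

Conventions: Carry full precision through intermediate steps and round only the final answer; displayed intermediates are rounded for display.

x=82.114728 y=0.894268

recognized (one wheel, involute flank): single-mesh tooth geometry, m = 2.755, N = 60
pitch radius r_p = m·N/2 = 2.755·60/2 = 82.650000
base radius r_b = r_p·cos α = 82.650000·cos 19.165° = 78.069296
roll angle φ = 18.694° = 0.32627185 rad
x = r_b·(cos φ + φ·sin φ) = 82.114728
y = r_b·(sin φ − φ·cos φ) = 0.894268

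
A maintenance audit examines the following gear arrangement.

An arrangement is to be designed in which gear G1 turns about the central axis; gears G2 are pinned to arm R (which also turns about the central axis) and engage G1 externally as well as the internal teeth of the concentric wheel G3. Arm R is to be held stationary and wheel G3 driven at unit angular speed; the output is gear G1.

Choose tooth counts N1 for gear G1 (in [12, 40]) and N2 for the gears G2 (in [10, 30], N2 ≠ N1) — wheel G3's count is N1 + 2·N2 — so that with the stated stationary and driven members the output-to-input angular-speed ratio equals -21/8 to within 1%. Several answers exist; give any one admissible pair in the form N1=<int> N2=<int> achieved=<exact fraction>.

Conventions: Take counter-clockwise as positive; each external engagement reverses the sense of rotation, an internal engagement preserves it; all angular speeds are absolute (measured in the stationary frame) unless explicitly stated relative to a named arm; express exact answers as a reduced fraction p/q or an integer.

N1=16 N2=13 achieved=-21/8

planetary set to be sized for -21/8 (Willis relation)
Willis with ω_arm = 0: ω_sun/ω_ring = −N3/N1; set equal to -21/8  ⇒  N3/N1 = −(-21/8) = 21/8
N3 = N1 + 2·N2  ⇒  N2/N1 = (N3/N1 − 1)/2 = (21/8 − 1)/2 = 13/16
smallest multiple with N1 ≥ 12 and N2 ≥ 10: k = 1  ⇒  N1 = 1·16 = 16, N2 = 1·13 = 13 (N1 ≤ 40, N2 ≤ 30, N2 ≠ N1 ✓), N3 = 16 + 2·13 = 42
check: −N3/N1 with N1 = 16, N3 = 42 gives -21/8; |achieved − target| = 0 ≤ 21/800 ✓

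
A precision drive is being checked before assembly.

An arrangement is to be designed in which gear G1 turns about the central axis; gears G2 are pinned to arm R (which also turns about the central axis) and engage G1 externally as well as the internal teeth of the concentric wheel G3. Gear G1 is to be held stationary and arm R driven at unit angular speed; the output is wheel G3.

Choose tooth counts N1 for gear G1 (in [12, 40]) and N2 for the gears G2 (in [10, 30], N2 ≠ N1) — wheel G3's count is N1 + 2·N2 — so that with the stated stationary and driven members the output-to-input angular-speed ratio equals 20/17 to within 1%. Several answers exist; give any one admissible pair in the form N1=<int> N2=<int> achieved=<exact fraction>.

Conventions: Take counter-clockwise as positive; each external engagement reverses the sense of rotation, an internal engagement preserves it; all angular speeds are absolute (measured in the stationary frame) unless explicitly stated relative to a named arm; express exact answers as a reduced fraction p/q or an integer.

planetary set to be sized for 20/17 (Willis relation)
Willis with ω_sun = 0: ω_ring/ω_arm = (N1+N3)/N3; set equal to 20/17  ⇒  N3/N1 = 1/(20/17 − 1) = 17/3
N3 = N1 + 2·N2  ⇒  N2/N1 = (N3/N1 − 1)/2 = (17/3 − 1)/2 = 7/3
smallest multiple with N1 ≥ 12 and N2 ≥ 10: k = 4  ⇒  N1 = 4·3 = 12, N2 = 4·7 = 28 (N1 ≤ 40, N2 ≤ 30, N2 ≠ N1 ✓), N3 = 12 + 2·28 = 68
check: (N1+N3)/N3 with N1 = 12, N3 = 68 gives 20/17; |achieved − target| = 0 ≤ 1/85 ✓

N1=12 N2=28 achieved=20/17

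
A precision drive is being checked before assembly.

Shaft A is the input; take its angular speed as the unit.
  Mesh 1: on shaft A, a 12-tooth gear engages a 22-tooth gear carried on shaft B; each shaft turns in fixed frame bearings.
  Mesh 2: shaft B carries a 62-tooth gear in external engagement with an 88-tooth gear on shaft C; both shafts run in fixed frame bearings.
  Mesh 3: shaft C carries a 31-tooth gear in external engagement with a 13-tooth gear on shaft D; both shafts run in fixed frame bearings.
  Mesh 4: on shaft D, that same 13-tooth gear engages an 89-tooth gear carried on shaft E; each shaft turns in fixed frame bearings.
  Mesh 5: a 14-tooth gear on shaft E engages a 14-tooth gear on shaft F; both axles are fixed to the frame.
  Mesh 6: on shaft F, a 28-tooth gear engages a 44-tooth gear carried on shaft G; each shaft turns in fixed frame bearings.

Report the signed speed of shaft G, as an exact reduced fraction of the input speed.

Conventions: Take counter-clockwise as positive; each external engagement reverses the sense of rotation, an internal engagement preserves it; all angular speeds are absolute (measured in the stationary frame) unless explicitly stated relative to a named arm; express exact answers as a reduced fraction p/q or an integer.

20181/236918

6-mesh fixed-axis compound train (all bearings frame-fixed)
mesh 1 [12T→22T]: |ω|/ω_in = 1×12/22 = 6/11, sense flips to −
mesh 2 [62T→88T]: |ω|/ω_in = (6/11)×62/88 = 93/242, sense flips to +
mesh 3 [31T→13T]: |ω|/ω_in = (93/242)×31/13 = 2883/3146, sense flips to −
mesh 4 [13T→89T]: |ω|/ω_in = (2883/3146)×13/89 = 2883/21538, sense flips to +
mesh 5 [14T→14T]: |ω|/ω_in = (2883/21538)×14/14 = 2883/21538, sense flips to −
mesh 6 [28T→44T]: |ω|/ω_in = (2883/21538)×28/44 = 20181/236918, sense flips to +
signed output speed (× input speed) = 20181/236918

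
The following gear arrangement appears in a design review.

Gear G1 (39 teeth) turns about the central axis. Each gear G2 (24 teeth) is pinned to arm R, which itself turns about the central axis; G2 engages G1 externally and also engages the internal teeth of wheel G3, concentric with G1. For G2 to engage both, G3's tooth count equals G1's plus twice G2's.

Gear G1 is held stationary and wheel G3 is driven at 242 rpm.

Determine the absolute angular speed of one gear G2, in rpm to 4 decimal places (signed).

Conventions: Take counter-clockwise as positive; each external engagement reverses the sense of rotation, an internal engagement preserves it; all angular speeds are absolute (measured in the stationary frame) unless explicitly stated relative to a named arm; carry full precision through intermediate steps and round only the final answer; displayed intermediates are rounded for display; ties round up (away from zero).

+438.6250 rpm

class = planetary set [G3 = 39+2·24 = 87; Willis about the carrier]
normalise by the input: solve with ω_ring = 1, then scale by 242 rpm
ring teeth: 39 + 2·24 = 87
39(ω_sun−ω_arm) = −87(ω_ring−ω_arm),  ω_sun = 0, ω_ring = 1
39(0−ω_arm) = −87(1−ω_arm)  ⇒  126·ω_arm = 87  ⇒  ω_arm = 29/42
sun–planet mesh: 39·(0−29/42) = −24·(ω_p−ω_arm)  ⇒  ω_p−ω_arm = 377/336
ω_p = 29/42 + 377/336 = 29/16
scale: ω_p = 29/16 × 242 rpm = +438.6250 rpm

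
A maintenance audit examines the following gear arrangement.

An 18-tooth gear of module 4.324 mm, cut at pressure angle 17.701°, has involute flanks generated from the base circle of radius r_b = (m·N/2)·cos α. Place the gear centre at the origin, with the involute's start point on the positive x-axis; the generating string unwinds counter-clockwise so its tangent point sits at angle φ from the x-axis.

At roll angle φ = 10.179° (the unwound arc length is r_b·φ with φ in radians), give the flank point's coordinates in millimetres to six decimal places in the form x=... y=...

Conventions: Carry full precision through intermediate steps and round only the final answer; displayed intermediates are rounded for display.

recognized (one wheel, involute flank): single-mesh tooth geometry, m = 4.324, N = 18
pitch radius r_p = m·N/2 = 4.324·18/2 = 38.916000
base radius r_b = r_p·cos α = 38.916000·cos 17.701° = 37.073568
roll angle φ = 10.179° = 0.17765706 rad
x = r_b·(cos φ + φ·sin φ) = 37.654018
y = r_b·(sin φ − φ·cos φ) = 0.069075

x=37.654018 y=0.069075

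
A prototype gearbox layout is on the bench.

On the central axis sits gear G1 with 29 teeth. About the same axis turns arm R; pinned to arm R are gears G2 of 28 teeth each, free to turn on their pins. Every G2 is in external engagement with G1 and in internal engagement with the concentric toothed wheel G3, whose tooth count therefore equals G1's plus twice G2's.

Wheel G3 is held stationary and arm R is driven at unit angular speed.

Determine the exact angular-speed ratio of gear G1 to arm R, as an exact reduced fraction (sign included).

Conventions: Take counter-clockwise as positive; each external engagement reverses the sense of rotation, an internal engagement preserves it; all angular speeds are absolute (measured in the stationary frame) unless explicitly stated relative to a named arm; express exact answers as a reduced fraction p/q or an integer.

class = planetary set [G3 = 29+2·28 = 85; Willis about the carrier]
ring teeth: 29 + 2·28 = 85
29(ω_sun−ω_arm) = −85(ω_ring−ω_arm),  ω_ring = 0, ω_arm = 1
ω_sun = 1 − (85/29)(0−1) = 114/29
ω_out/ω_in = 114/29

114/29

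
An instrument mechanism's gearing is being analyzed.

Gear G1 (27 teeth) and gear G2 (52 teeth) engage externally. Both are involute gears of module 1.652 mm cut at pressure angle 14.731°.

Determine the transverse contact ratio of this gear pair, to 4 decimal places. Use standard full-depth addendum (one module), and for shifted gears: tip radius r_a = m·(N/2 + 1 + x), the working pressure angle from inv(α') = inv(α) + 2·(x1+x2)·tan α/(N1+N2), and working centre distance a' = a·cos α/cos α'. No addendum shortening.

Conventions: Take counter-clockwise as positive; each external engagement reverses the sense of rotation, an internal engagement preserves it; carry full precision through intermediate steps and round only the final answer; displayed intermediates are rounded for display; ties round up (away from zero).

class = single-mesh tooth geometry [involute pair 27T × 52T, m = 1.652]
base radii: r_b1 = 21.568940, r_b2 = 41.540181
tip radii: r_a1 = 23.954000, r_a2 = 44.604000
no profile shift: α' = α, a' = a
action lengths: √(r_a1²−r_b1²) = 10.419930, √(r_a2²−r_b2²) = 16.245927
base pitch p_b = π·m·cos α = 5.019320
CR = (10.419930 + 16.245927 − 65.254000·sin 14.73100°)/5.019320 = 2.006843
contact ratio ≈ 2.0068

2.0068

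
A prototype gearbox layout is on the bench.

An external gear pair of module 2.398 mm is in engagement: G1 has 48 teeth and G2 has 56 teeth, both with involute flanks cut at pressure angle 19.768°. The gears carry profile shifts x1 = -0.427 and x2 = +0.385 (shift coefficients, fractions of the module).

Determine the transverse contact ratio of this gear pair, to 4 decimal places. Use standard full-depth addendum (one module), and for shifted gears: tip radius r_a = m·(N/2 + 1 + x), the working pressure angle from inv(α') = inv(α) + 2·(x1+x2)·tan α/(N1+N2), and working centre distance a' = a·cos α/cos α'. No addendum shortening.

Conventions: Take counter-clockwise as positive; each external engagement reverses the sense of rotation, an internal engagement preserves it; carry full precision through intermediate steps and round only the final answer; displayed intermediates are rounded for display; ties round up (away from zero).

1.7673

class = single-mesh tooth geometry [involute pair 48T × 56T, m = 2.398]
base radii: r_b1 = 54.160450, r_b2 = 63.187191
tip radii: r_a1 = 58.926054, r_a2 = 70.465230
inv(α') = inv(19.768°) + 2·(-0.427+0.385)·tan α/(48+56) = 0.01408442  ⇒  α' = 19.63831°
a' = a·cos α / cos α' = 124.6960·cos 19.768°/cos 19.63831° = 124.594966
action lengths: √(r_a1²−r_b1²) = 23.214770, √(r_a2²−r_b2²) = 31.188580
base pitch p_b = π·m·cos α = 7.089586
CR = (23.214770 + 31.188580 − 124.594966·sin 19.63831°)/7.089586 = 1.767281
contact ratio ≈ 1.7673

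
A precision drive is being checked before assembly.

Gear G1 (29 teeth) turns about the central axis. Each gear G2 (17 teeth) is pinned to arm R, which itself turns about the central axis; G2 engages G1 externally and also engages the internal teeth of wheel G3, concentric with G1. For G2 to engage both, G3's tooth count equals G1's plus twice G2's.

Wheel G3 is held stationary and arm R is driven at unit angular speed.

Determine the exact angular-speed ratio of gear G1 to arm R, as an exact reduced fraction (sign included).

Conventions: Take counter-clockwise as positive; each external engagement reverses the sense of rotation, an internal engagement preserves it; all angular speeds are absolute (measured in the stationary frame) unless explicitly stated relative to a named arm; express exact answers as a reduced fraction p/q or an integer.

92/29

topology: planetary set — G1 29T / G2 17T / G3 63T, arm = carrier (Willis)
ring teeth: 29 + 2·17 = 63
29(ω_sun−ω_arm) = −63(ω_ring−ω_arm),  ω_ring = 0, ω_arm = 1
ω_sun = 1 − (63/29)(0−1) = 92/29
ω_out/ω_in = 92/29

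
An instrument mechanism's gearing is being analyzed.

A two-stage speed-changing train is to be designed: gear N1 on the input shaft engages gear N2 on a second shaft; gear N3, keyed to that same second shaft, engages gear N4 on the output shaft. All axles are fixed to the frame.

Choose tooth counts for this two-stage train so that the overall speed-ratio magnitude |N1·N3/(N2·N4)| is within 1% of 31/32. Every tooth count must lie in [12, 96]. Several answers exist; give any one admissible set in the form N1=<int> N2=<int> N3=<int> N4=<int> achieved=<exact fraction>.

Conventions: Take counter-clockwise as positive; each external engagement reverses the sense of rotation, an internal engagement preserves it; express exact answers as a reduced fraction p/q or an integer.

N1=12 N2=32 N3=31 N4=12 achieved=31/32

2-stage fixed-axis compound train for ratio 31/32
target = 31/32 in lowest terms: an exact hit needs N1·N3 = k·31 and N2·N4 = k·32 for one integer k, every count in [12, 96]; additionally prefer no 1:1 stage (N1 ≠ N2, N3 ≠ N4)
k = 1…11: no 1:1-free in-range split of k·31 and k·32 into factor pairs; take k = 12
k = 12: N1·N3 = 372 = 12·31, N2·N4 = 384 = 32·12
achieved = 12·31/(32·12) = 31/32; |achieved − target| = 0 ≤ 31/3200 ✓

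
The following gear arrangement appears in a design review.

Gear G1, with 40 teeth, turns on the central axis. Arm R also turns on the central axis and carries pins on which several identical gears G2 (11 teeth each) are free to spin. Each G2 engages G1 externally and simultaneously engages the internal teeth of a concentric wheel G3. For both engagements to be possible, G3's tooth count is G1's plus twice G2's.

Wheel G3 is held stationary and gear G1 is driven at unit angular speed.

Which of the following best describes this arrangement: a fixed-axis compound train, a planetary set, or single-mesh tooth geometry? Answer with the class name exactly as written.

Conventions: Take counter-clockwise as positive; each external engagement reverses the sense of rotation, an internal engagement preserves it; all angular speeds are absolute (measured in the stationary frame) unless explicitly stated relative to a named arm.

planetary set

topology: planetary set — G1 40T / G2 11T / G3 62T, arm = carrier (Willis)
classification: planetary set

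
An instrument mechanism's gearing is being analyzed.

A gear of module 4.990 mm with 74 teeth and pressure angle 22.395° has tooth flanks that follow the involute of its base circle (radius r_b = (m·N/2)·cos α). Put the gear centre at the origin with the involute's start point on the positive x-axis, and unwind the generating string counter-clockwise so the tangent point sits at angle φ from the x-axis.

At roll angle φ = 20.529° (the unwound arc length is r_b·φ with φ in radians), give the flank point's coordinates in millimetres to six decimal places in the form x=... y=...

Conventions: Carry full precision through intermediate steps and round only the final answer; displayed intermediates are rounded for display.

x=181.313283 y=2.583896

single-mesh involute tooth geometry (74T wheel at module 4.990)
pitch radius r_p = m·N/2 = 4.990·74/2 = 184.630000
base radius r_b = r_p·cos α = 184.630000·cos 22.395° = 170.705073
roll angle φ = 20.529° = 0.35829864 rad
x = r_b·(cos φ + φ·sin φ) = 181.313283
y = r_b·(sin φ − φ·cos φ) = 2.583896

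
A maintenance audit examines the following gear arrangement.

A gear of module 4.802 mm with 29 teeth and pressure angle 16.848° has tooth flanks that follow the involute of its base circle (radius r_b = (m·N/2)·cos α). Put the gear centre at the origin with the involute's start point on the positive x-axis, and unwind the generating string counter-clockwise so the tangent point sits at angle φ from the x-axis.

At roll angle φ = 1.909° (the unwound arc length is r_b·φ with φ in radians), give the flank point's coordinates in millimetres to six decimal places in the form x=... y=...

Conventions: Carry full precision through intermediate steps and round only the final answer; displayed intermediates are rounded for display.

single-mesh involute tooth geometry (29T wheel at module 4.802)
pitch radius r_p = m·N/2 = 4.802·29/2 = 69.629000
base radius r_b = r_p·cos α = 69.629000·cos 16.848° = 66.640316
roll angle φ = 1.909° = 0.03331834 rad
x = r_b·(cos φ + φ·sin φ) = 66.677295
y = r_b·(sin φ − φ·cos φ) = 0.000822

x=66.677295 y=0.000822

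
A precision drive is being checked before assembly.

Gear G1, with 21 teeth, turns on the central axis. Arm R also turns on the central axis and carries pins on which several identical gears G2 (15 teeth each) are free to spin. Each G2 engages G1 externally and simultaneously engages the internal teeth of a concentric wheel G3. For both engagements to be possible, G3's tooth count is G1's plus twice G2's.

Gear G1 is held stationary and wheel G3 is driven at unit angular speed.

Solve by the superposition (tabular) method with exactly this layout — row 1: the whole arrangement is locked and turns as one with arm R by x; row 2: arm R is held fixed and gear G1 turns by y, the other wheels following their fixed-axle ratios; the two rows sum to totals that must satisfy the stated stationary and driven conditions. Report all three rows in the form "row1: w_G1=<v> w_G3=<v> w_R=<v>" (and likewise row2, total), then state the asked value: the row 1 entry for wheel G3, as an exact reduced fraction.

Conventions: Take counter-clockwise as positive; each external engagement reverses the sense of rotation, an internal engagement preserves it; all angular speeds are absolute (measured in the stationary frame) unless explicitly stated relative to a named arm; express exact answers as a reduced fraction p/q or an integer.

planetary set (21T centre, 15T on arm, 51T internal) — Willis relation
superposition row 1 [locked train]: every member turns x
superposition row 2 [arm held]: sun y, ring −(21/51)·y, arm 0
boundary: total ω_sun = x + y = 0 and total ω_ring = x − (21/51)·y = 1  ⇒  y = -17/24, x = 17/24
row 2 ring = −(21/51)·(-17/24) = 7/24
totals (row 1 + row 2): sun 17/24 + (-17/24) = 0, ring 17/24 + 7/24 = 1, arm 17/24 + 0 = 17/24
asked cell (row1, ring) = 17/24

row1: w_G1=17/24 w_G3=17/24 w_R=17/24
row2: w_G1=-17/24 w_G3=7/24 w_R=0
total: w_G1=0 w_G3=1 w_R=17/24
asked value: 17/24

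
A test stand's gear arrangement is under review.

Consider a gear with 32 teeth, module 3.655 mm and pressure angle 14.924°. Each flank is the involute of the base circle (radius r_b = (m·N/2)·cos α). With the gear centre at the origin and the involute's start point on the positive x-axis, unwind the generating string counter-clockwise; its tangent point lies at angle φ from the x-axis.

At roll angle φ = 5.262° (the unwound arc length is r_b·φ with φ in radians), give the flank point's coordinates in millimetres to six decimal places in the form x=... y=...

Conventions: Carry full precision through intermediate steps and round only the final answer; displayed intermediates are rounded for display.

x=56.745171 y=0.014578

topology: single-mesh involute geometry — m = 3.655, N = 32
pitch radius r_p = m·N/2 = 3.655·32/2 = 58.480000
base radius r_b = r_p·cos α = 58.480000·cos 14.924° = 56.507369
roll angle φ = 5.262° = 0.09183923 rad
x = r_b·(cos φ + φ·sin φ) = 56.745171
y = r_b·(sin φ − φ·cos φ) = 0.014578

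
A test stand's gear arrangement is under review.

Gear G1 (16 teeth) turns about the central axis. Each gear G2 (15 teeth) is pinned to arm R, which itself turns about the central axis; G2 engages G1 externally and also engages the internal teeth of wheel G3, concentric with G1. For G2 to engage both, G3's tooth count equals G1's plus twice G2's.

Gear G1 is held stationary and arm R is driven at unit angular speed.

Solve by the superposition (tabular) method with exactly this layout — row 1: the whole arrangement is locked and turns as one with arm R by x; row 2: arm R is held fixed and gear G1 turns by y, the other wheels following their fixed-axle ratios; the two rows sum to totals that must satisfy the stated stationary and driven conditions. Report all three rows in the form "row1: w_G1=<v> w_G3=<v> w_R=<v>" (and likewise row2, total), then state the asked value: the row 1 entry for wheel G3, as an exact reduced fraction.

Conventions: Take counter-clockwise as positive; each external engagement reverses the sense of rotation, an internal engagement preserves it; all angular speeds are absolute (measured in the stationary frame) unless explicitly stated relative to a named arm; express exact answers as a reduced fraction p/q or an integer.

row1: w_G1=1 w_G3=1 w_R=1
row2: w_G1=-1 w_G3=8/23 w_R=0
total: w_G1=0 w_G3=31/23 w_R=1
asked value: 1

recognized (axles ride arm R): planetary set, 16/15/46 teeth
row 1 — lock + rotate with arm: ω_sun = ω_ring = ω_arm = x
row 2: sun turns y, ring = −(16/46)·y, arm 0
boundary: total ω_sun = x + y = 0 and total ω_arm = x = 1  ⇒  y = -1, x = 1
row 2 ring = −(16/46)·(-1) = 8/23
totals (row 1 + row 2): sun 1 + (-1) = 0, ring 1 + 8/23 = 31/23, arm 1 + 0 = 1
asked cell (row1, ring) = 1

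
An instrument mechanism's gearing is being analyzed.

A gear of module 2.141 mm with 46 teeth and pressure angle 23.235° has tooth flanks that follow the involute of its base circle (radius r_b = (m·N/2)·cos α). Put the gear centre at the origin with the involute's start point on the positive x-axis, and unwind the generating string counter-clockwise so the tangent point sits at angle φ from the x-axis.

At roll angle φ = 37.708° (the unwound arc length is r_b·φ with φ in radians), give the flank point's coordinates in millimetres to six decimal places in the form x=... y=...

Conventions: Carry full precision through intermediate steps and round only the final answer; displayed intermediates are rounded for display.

recognized (one wheel, involute flank): single-mesh tooth geometry, m = 2.141, N = 46
pitch radius r_p = m·N/2 = 2.141·46/2 = 49.243000
base radius r_b = r_p·cos α = 49.243000·cos 23.235° = 45.249123
roll angle φ = 37.708° = 0.65812875 rad
x = r_b·(cos φ + φ·sin φ) = 54.012718
y = r_b·(sin φ − φ·cos φ) = 4.116166

x=54.012718 y=4.116166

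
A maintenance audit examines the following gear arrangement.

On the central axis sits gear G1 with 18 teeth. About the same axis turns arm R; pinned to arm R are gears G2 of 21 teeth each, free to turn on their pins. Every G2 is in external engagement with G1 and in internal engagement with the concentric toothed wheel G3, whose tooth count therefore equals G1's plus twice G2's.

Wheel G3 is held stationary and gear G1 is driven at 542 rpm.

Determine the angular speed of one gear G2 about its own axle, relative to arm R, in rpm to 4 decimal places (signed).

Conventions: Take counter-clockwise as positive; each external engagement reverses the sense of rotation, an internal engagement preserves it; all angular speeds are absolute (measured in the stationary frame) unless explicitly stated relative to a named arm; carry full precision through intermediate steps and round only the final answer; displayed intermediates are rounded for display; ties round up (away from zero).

topology: planetary set — G1 18T / G2 21T / G3 60T, arm = carrier (Willis)
normalise by the input: solve with ω_sun = 1, then scale by 542 rpm
ring teeth: 18 + 2·21 = 60
18(ω_sun−ω_arm) = −60(ω_ring−ω_arm),  ω_ring = 0, ω_sun = 1
18(1−ω_arm) = −60(0−ω_arm)  ⇒  78·ω_arm = 18  ⇒  ω_arm = 3/13
sun–planet mesh: 18·(1−3/13) = −21·(ω_p−ω_arm)  ⇒  ω_p−ω_arm = -60/91
scale: ω_p−ω_arm = -60/91 × 542 rpm = -357.3626 rpm

-357.3626 rpm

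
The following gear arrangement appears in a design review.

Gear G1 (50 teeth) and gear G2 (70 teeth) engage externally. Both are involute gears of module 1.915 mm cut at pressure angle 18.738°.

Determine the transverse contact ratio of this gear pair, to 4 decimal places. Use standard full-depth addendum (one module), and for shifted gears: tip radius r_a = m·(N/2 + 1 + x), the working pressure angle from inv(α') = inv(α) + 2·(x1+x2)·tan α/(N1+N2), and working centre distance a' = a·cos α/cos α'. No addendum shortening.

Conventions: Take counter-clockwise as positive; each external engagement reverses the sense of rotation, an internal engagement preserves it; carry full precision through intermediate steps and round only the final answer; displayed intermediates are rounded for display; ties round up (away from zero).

class = single-mesh tooth geometry [involute pair 50T × 70T, m = 1.915]
base radii: r_b1 = 45.337502, r_b2 = 63.472503
tip radii: r_a1 = 49.790000, r_a2 = 68.940000
no profile shift: α' = α, a' = a
action lengths: √(r_a1²−r_b1²) = 20.580452, √(r_a2²−r_b2²) = 26.906597
base pitch p_b = π·m·cos α = 5.697279
CR = (20.580452 + 26.906597 − 114.900000·sin 18.73800°)/5.697279 = 1.856403
contact ratio ≈ 1.8564

1.8564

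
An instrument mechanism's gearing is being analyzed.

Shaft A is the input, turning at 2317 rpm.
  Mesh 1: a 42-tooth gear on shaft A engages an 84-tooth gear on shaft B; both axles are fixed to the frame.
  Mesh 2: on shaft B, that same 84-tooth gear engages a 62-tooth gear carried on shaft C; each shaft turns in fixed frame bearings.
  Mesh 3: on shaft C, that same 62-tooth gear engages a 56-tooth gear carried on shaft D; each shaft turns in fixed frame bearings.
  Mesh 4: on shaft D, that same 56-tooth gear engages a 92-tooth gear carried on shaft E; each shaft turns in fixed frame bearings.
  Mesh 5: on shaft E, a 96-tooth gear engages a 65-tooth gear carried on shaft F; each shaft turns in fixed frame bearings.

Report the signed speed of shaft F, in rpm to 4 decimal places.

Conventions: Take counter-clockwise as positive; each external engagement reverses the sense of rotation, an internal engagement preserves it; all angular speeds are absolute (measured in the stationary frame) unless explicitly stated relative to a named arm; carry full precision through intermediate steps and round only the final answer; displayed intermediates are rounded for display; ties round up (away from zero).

recognized (6 fixed axles, 5 meshes): fixed-axis compound train
mesh 1 [42T→84T]: ω = 2317.0000×42/84 = 1158.5000 rpm, sense flips to −
mesh 2 [84T→62T]: ω = 1158.5000×84/62 = 1569.5806 rpm, sense flips to +
mesh 3 [62T→56T]: ω = 1569.5806×62/56 = 1737.7500 rpm, sense flips to −
mesh 4 [56T→92T]: ω = 1737.7500×56/92 = 1057.7609 rpm, sense flips to +
mesh 5 [96T→65T]: ω = 1057.7609×96/65 = 1562.2314 rpm, sense flips to −
signed output speed = -1562.2314 rpm

-1562.2314 rpm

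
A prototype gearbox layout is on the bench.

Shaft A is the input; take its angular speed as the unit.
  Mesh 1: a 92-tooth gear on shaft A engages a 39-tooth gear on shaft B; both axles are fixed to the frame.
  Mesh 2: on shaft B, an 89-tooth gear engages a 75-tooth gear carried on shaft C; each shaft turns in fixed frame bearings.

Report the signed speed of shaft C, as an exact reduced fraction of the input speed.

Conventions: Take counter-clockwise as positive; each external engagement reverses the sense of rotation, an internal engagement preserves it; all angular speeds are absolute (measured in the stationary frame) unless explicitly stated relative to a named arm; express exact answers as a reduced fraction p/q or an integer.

8188/2925

2-mesh fixed-axis compound train (all bearings frame-fixed)
mesh 1 [92T→39T]: |ω|/ω_in = 1×92/39 = 92/39, sense flips to −
mesh 2 [89T→75T]: |ω|/ω_in = (92/39)×89/75 = 8188/2925, sense flips to +
signed output speed (× input speed) = 8188/2925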